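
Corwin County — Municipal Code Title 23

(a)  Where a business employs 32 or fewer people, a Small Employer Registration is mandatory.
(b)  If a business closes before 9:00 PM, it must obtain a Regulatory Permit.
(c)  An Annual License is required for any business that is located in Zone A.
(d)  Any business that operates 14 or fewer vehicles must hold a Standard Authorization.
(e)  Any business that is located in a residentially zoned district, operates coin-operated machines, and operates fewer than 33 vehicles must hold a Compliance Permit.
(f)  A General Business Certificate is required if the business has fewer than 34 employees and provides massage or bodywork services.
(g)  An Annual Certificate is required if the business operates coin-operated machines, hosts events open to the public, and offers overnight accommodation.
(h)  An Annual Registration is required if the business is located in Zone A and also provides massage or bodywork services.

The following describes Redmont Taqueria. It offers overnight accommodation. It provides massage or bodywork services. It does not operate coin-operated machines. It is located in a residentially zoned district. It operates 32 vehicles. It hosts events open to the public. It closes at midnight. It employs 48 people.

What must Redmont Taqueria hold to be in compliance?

None

(a) employees 48 > 32 → Small Employer Registration not required.
(b) closes midnight, after 9:00 PM → Regulatory Permit not required.
(c) is located in a residentially zoned district (not: is located in Zone A) → Annual License not required.
(d) vehicles 32 > 14 → Standard Authorization not required.
(e) is located in a residentially zoned district; does not operate coin-operated machines; vehicles 32 < 33 → Compliance Permit not required.
(f) employees 48 ≥ 34; provides massage or bodywork services → General Business Certificate not required.
(g) does not operate coin-operated machines; hosts events open to the public; offers overnight accommodation → Annual Certificate not required.
(h) is located in a residentially zoned district (not: is located in Zone A); provides massage or bodywork services → Annual Registration not required.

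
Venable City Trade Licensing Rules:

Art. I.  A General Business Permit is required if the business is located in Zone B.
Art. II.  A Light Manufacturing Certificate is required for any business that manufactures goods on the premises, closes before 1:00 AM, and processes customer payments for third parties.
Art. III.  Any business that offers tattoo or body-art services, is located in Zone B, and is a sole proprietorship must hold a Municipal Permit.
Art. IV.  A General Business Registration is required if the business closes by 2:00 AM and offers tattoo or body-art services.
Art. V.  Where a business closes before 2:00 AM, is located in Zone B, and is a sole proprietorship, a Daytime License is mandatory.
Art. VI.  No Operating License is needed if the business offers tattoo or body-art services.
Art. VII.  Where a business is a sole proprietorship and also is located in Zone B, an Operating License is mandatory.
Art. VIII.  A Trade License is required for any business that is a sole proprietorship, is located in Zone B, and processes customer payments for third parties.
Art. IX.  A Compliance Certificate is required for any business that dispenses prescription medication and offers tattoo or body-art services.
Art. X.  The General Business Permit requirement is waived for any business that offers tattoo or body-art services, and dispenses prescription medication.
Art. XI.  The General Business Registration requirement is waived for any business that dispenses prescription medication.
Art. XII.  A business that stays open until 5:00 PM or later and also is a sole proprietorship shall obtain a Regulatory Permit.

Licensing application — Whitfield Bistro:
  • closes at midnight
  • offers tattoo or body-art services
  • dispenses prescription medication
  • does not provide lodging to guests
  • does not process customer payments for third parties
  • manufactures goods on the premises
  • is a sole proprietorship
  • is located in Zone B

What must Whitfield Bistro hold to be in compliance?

Art. I. is located in Zone B → General Business Permit required.
Art. II. manufactures goods on the premises; closes midnight, at/before 1:00 AM; does not process customer payments for third parties → Light Manufacturing Certificate not required.
Art. III. offers tattoo or body-art services; is located in Zone B; is a sole proprietorship → Municipal Permit required.
Art. IV. closes midnight, at/before 2:00 AM; offers tattoo or body-art services → General Business Registration required.
Art. V. closes midnight, at/before 2:00 AM; is located in Zone B; is a sole proprietorship → Daytime License required.
Art. VI. offers tattoo or body-art services → exempt from Operating License.
Art. VII. is a sole proprietorship; is located in Zone B → Operating License required.
Art. VIII. is a sole proprietorship; is located in Zone B; does not process customer payments for third parties → Trade License not required.
Art. IX. dispenses prescription medication; offers tattoo or body-art services → Compliance Certificate required.
Art. X. offers tattoo or body-art services; dispenses prescription medication → exempt from General Business Permit.
Art. XI. dispenses prescription medication → exempt from General Business Registration.
Art. XII. closes midnight, after 5:00 PM; is a sole proprietorship → Regulatory Permit required.

Compliance Certificate, Daytime License, Municipal Permit, Regulatory Permit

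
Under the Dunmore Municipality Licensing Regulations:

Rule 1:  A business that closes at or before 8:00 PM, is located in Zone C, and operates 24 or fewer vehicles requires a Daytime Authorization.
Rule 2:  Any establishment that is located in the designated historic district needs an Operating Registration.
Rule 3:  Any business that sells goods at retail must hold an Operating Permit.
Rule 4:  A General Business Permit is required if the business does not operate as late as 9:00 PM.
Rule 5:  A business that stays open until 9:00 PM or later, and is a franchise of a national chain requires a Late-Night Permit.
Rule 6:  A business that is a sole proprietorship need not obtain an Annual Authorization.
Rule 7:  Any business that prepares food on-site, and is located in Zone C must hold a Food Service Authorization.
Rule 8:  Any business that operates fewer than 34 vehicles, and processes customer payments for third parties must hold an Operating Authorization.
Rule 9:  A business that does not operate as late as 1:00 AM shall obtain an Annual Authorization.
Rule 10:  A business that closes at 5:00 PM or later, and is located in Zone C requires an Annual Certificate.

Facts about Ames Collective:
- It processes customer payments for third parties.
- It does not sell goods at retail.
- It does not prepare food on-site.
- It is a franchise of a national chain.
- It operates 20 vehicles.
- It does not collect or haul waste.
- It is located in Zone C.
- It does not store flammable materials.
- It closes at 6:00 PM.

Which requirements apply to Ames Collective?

Rule 1: closes 6:00 PM, at/before 8:00 PM; is located in Zone C; vehicles 20 ≤ 24 → Daytime Authorization required.
Rule 2: is located in Zone C (not: is located in the designated historic district) → Operating Registration not required.
Rule 3: does not sell goods at retail → Operating Permit not required.
Rule 4: closes 6:00 PM, at/before 9:00 PM → General Business Permit required.
Rule 5: closes 6:00 PM, at/before 9:00 PM; is a franchise of a national chain → Late-Night Permit not required.
Rule 6: is a franchise of a national chain (not: is a sole proprietorship) → Annual Authorization exemption does not apply.
Rule 7: does not prepare food on-site; is located in Zone C → Food Service Authorization not required.
Rule 8: vehicles 20 < 34; processes customer payments for third parties → Operating Authorization required.
Rule 9: closes 6:00 PM, at/before 1:00 AM → Annual Authorization required.
Rule 10: closes 6:00 PM, after 5:00 PM; is located in Zone C → Annual Certificate required.

Annual Authorization, Annual Certificate, Daytime Authorization, General Business Permit, Operating Authorization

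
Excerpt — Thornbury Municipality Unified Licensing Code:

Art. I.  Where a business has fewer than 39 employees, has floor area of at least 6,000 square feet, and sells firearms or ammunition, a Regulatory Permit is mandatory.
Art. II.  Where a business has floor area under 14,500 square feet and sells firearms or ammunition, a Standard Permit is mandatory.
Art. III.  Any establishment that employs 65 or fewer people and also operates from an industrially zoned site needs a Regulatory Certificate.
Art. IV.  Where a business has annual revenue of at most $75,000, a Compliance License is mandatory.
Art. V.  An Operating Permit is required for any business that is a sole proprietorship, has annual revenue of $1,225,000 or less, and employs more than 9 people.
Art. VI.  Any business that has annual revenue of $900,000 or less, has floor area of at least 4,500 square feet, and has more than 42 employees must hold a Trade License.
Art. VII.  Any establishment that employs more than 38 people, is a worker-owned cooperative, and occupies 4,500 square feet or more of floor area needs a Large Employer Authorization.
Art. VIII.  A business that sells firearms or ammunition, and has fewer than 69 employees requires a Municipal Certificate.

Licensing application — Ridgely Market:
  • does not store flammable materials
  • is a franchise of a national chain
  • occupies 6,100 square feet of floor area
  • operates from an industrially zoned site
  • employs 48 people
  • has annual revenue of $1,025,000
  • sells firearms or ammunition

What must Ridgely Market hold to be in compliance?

Municipal Certificate, Regulatory Certificate, Standard Permit

Art. I. employees 48 ≥ 39; floor area 6,100 square feet ≥ 6,000 square feet; sells firearms or ammunition → Regulatory Permit not required.
Art. II. floor area 6,100 square feet < 14,500 square feet; sells firearms or ammunition → Standard Permit required.
Art. III. employees 48 ≤ 65; operates from an industrially zoned site → Regulatory Certificate required.
Art. IV. revenue $1,025,000 > $75,000 → Compliance License not required.
Art. V. is a franchise of a national chain (not: is a sole proprietorship); revenue $1,025,000 ≤ $1,225,000; employees 48 > 9 → Operating Permit not required.
Art. VI. revenue $1,025,000 > $900,000; floor area 6,100 square feet ≥ 4,500 square feet; employees 48 > 42 → Trade License not required.
Art. VII. employees 48 > 38; is a franchise of a national chain (not: is a worker-owned cooperative); floor area 6,100 square feet ≥ 4,500 square feet → Large Employer Authorization not required.
Art. VIII. sells firearms or ammunition; employees 48 < 69 → Municipal Certificate required.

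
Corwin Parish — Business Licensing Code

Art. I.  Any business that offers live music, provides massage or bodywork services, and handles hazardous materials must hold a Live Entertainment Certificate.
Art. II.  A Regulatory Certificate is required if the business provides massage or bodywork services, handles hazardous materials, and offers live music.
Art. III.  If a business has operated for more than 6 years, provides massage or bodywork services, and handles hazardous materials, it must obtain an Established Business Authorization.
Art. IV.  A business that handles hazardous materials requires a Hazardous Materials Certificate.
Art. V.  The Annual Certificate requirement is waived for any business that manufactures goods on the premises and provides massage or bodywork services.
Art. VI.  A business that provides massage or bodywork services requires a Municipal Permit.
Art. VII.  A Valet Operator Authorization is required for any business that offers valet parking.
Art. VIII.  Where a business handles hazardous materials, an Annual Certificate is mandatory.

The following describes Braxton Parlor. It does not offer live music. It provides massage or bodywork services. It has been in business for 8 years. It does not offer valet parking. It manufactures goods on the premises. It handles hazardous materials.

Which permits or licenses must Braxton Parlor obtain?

Art. I. does not offer live music; provides massage or bodywork services; handles hazardous materials → Live Entertainment Certificate not required.
Art. II. provides massage or bodywork services; handles hazardous materials; does not offer live music → Regulatory Certificate not required.
Art. III. years in business 8 > 6; provides massage or bodywork services; handles hazardous materials → Established Business Authorization required.
Art. IV. handles hazardous materials → Hazardous Materials Certificate required.
Art. V. manufactures goods on the premises; provides massage or bodywork services → exempt from Annual Certificate.
Art. VI. provides massage or bodywork services → Municipal Permit required.
Art. VII. does not offer valet parking → Valet Operator Authorization not required.
Art. VIII. handles hazardous materials → Annual Certificate required.

Established Business Authorization, Hazardous Materials Certificate, Municipal Permit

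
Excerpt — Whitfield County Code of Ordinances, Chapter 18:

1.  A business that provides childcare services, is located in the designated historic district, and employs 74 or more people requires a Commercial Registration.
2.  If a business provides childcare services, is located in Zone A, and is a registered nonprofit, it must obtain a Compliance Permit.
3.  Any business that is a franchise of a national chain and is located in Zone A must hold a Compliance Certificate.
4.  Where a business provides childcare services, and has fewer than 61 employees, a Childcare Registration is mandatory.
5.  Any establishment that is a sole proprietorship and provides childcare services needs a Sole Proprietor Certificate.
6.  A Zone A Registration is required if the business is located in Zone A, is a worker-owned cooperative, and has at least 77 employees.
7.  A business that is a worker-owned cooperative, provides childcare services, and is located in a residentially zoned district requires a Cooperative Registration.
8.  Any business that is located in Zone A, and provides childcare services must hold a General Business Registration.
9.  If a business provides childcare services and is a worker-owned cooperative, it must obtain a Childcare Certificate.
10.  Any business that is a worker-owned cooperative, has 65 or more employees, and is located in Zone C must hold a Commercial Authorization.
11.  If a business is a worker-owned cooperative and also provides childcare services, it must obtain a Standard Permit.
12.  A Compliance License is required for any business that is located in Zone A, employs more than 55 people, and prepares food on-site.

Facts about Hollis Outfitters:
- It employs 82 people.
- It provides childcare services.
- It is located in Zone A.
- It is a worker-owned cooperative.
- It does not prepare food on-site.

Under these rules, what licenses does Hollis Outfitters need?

Childcare Certificate, General Business Registration, Standard Permit, Zone A Registration

1. provides childcare services; is located in Zone A (not: is located in the designated historic district); employees 82 ≥ 74 → Commercial Registration not required.
2. provides childcare services; is located in Zone A; is a worker-owned cooperative (not: is a registered nonprofit) → Compliance Permit not required.
3. is a worker-owned cooperative (not: is a franchise of a national chain); is located in Zone A → Compliance Certificate not required.
4. provides childcare services; employees 82 ≥ 61 → Childcare Registration not required.
5. is a worker-owned cooperative (not: is a sole proprietorship); provides childcare services → Sole Proprietor Certificate not required.
6. is located in Zone A; is a worker-owned cooperative; employees 82 ≥ 77 → Zone A Registration required.
7. is a worker-owned cooperative; provides childcare services; is located in Zone A (not: is located in a residentially zoned district) → Cooperative Registration not required.
8. is located in Zone A; provides childcare services → General Business Registration required.
9. provides childcare services; is a worker-owned cooperative → Childcare Certificate required.
10. is a worker-owned cooperative; employees 82 ≥ 65; is located in Zone A (not: is located in Zone C) → Commercial Authorization not required.
11. is a worker-owned cooperative; provides childcare services → Standard Permit required.
12. is located in Zone A; employees 82 > 55; does not prepare food on-site → Compliance License not required.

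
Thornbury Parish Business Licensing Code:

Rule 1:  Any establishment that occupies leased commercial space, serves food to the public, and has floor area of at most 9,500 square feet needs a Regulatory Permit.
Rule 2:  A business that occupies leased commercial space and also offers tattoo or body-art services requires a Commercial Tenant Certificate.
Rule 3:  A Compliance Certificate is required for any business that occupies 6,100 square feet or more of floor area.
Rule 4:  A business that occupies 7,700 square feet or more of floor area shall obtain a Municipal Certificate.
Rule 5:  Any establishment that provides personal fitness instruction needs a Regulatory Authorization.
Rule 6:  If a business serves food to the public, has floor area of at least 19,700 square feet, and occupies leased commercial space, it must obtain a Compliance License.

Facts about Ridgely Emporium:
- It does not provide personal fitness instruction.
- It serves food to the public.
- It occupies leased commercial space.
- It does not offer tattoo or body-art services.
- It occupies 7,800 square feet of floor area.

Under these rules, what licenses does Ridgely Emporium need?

Rule 1: occupies leased commercial space; serves food to the public; floor area 7,800 square feet ≤ 9,500 square feet → Regulatory Permit required.
Rule 2: occupies leased commercial space; does not offer tattoo or body-art services → Commercial Tenant Certificate not required.
Rule 3: floor area 7,800 square feet ≥ 6,100 square feet → Compliance Certificate required.
Rule 4: floor area 7,800 square feet ≥ 7,700 square feet → Municipal Certificate required.
Rule 5: does not provide personal fitness instruction → Regulatory Authorization not required.
Rule 6: serves food to the public; floor area 7,800 square feet < 19,700 square feet; occupies leased commercial space → Compliance License not required.

Compliance Certificate, Municipal Certificate, Regulatory Permit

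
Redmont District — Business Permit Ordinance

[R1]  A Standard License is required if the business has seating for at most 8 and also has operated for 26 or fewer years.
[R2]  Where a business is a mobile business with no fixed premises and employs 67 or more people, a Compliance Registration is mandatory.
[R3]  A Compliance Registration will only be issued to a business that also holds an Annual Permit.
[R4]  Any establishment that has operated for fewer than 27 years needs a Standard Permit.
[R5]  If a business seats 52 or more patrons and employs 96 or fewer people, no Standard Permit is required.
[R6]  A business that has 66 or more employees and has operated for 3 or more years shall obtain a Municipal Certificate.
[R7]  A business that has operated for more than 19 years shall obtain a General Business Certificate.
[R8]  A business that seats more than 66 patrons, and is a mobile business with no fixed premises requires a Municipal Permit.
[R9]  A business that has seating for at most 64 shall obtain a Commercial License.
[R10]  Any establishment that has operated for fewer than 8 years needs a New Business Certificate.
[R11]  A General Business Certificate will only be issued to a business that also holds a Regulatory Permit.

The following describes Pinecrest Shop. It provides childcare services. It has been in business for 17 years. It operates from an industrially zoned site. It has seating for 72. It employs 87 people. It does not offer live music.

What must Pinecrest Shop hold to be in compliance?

[R1] seating 72 > 8; years in business 17 ≤ 26 → Standard License not required.
[R2] operates from an industrially zoned site (not: is a mobile business with no fixed premises); employees 87 ≥ 67 → Compliance Registration not required.
[R3] Compliance Registration is not required → no effect.
[R4] years in business 17 < 27 → Standard Permit required.
[R5] seating 72 ≥ 52; employees 87 ≤ 96 → exempt from Standard Permit.
[R6] employees 87 ≥ 66; years in business 17 ≥ 3 → Municipal Certificate required.
[R7] years in business 17 ≤ 19 → General Business Certificate not required.
[R8] seating 72 > 66; operates from an industrially zoned site (not: is a mobile business with no fixed premises) → Municipal Permit not required.
[R9] seating 72 > 64 → Commercial License not required.
[R10] years in business 17 ≥ 8 → New Business Certificate not required.
[R11] General Business Certificate is not required → no effect.

Municipal Certificate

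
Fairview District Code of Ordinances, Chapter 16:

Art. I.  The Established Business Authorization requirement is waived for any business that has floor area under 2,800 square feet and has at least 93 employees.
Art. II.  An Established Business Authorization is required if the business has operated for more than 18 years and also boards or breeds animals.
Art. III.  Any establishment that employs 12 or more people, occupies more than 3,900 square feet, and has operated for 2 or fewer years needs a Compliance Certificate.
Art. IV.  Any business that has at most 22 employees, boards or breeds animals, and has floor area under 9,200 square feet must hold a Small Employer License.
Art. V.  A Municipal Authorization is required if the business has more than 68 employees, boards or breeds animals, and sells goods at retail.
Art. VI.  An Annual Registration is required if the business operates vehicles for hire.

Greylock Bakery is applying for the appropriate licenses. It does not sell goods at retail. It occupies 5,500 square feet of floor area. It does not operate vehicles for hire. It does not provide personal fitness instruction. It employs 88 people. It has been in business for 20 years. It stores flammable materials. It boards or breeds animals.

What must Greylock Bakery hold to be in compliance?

Established Business Authorization

Art. I. floor area 5,500 square feet ≥ 2,800 square feet; employees 88 < 93 → Established Business Authorization exemption does not apply.
Art. II. years in business 20 > 18; boards or breeds animals → Established Business Authorization required.
Art. III. employees 88 ≥ 12; floor area 5,500 square feet > 3,900 square feet; years in business 20 > 2 → Compliance Certificate not required.
Art. IV. employees 88 > 22; boards or breeds animals; floor area 5,500 square feet < 9,200 square feet → Small Employer License not required.
Art. V. employees 88 > 68; boards or breeds animals; does not sell goods at retail → Municipal Authorization not required.
Art. VI. does not operate vehicles for hire → Annual Registration not required.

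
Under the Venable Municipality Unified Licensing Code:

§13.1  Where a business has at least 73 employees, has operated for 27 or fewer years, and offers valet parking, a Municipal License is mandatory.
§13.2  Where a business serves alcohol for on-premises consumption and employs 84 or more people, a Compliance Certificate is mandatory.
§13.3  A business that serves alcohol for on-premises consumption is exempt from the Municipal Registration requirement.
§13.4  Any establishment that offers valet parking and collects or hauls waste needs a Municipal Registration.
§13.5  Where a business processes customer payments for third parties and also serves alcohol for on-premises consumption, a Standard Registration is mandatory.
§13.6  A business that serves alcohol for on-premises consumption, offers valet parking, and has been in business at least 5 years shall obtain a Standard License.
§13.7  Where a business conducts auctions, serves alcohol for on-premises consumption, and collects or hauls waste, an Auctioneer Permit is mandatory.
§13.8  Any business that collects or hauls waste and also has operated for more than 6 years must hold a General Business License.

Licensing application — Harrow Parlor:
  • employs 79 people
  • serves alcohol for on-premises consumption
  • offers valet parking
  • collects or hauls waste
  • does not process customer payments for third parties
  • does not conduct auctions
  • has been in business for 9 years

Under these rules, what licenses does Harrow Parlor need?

§13.1 employees 79 ≥ 73; years in business 9 ≤ 27; offers valet parking → Municipal License required.
§13.2 serves alcohol for on-premises consumption; employees 79 < 84 → Compliance Certificate not required.
§13.3 serves alcohol for on-premises consumption → exempt from Municipal Registration.
§13.4 offers valet parking; collects or hauls waste → Municipal Registration required.
§13.5 does not process customer payments for third parties; serves alcohol for on-premises consumption → Standard Registration not required.
§13.6 serves alcohol for on-premises consumption; offers valet parking; years in business 9 ≥ 5 → Standard License required.
§13.7 does not conduct auctions; serves alcohol for on-premises consumption; collects or hauls waste → Auctioneer Permit not required.
§13.8 collects or hauls waste; years in business 9 > 6 → General Business License required.

General Business License, Municipal License, Standard License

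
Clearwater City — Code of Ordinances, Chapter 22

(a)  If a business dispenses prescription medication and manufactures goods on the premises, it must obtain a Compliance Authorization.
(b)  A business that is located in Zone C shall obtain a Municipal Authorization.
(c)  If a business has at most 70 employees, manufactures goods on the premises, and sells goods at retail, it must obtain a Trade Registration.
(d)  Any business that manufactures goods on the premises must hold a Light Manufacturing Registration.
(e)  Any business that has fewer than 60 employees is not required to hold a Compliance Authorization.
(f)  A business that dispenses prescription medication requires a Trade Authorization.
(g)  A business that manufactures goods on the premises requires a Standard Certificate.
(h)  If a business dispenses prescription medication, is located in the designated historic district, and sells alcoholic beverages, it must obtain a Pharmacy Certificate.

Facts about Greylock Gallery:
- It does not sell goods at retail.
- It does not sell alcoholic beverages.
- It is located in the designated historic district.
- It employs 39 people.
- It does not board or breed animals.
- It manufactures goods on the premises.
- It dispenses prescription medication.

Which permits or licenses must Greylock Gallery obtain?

(a) dispenses prescription medication; manufactures goods on the premises → Compliance Authorization required.
(b) is located in the designated historic district (not: is located in Zone C) → Municipal Authorization not required.
(c) employees 39 ≤ 70; manufactures goods on the premises; does not sell goods at retail → Trade Registration not required.
(d) manufactures goods on the premises → Light Manufacturing Registration required.
(e) employees 39 < 60 → exempt from Compliance Authorization.
(f) dispenses prescription medication → Trade Authorization required.
(g) manufactures goods on the premises → Standard Certificate required.
(h) dispenses prescription medication; is located in the designated historic district; does not sell alcoholic beverages → Pharmacy Certificate not required.

Light Manufacturing Registration, Standard Certificate, Trade Authorization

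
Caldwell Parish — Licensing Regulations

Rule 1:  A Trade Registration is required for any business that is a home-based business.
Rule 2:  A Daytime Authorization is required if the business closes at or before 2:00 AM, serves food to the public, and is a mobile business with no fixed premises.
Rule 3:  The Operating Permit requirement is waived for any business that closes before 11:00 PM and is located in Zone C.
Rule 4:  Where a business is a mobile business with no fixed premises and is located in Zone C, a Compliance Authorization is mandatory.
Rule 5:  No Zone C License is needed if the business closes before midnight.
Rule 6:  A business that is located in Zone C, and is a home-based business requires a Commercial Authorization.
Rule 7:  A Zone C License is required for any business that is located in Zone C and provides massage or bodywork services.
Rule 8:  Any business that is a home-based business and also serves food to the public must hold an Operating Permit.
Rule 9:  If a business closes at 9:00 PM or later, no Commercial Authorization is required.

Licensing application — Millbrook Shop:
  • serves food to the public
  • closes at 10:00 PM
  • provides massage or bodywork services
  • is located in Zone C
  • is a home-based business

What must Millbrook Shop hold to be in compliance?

Trade Registration

Rule 1: is a home-based business → Trade Registration required.
Rule 2: closes 10:00 PM, at/before 2:00 AM; serves food to the public; is a home-based business (not: is a mobile business with no fixed premises) → Daytime Authorization not required.
Rule 3: closes 10:00 PM, at/before 11:00 PM; is located in Zone C → exempt from Operating Permit.
Rule 4: is a home-based business (not: is a mobile business with no fixed premises); is located in Zone C → Compliance Authorization not required.
Rule 5: closes 10:00 PM, at/before midnight → exempt from Zone C License.
Rule 6: is located in Zone C; is a home-based business → Commercial Authorization required.
Rule 7: is located in Zone C; provides massage or bodywork services → Zone C License required.
Rule 8: is a home-based business; serves food to the public → Operating Permit required.
Rule 9: closes 10:00 PM, after 9:00 PM → exempt from Commercial Authorization.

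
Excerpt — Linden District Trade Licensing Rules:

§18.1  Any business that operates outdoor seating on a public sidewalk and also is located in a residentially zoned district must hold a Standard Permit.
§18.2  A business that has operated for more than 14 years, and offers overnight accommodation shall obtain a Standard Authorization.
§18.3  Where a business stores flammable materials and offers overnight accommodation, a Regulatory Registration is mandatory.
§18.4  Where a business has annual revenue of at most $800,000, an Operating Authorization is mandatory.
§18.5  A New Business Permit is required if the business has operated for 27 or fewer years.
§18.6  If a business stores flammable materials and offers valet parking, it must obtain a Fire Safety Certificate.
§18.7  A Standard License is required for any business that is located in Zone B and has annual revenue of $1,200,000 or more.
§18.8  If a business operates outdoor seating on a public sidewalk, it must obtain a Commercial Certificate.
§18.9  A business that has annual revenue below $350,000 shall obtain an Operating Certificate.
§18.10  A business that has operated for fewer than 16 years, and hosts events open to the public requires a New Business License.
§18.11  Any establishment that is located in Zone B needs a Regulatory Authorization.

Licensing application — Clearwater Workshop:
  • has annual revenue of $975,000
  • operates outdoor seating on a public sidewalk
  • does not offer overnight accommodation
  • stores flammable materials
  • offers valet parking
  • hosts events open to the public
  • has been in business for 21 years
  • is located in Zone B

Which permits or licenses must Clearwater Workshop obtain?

Commercial Certificate, Fire Safety Certificate, New Business Permit, Regulatory Authorization

§18.1 operates outdoor seating on a public sidewalk; is located in Zone B (not: is located in a residentially zoned district) → Standard Permit not required.
§18.2 years in business 21 > 14; does not offer overnight accommodation → Standard Authorization not required.
§18.3 stores flammable materials; does not offer overnight accommodation → Regulatory Registration not required.
§18.4 revenue $975,000 > $800,000 → Operating Authorization not required.
§18.5 years in business 21 ≤ 27 → New Business Permit required.
§18.6 stores flammable materials; offers valet parking → Fire Safety Certificate required.
§18.7 is located in Zone B; revenue $975,000 < $1,200,000 → Standard License not required.
§18.8 operates outdoor seating on a public sidewalk → Commercial Certificate required.
§18.9 revenue $975,000 ≥ $350,000 → Operating Certificate not required.
§18.10 years in business 21 ≥ 16; hosts events open to the public → New Business License not required.
§18.11 is located in Zone B → Regulatory Authorization required.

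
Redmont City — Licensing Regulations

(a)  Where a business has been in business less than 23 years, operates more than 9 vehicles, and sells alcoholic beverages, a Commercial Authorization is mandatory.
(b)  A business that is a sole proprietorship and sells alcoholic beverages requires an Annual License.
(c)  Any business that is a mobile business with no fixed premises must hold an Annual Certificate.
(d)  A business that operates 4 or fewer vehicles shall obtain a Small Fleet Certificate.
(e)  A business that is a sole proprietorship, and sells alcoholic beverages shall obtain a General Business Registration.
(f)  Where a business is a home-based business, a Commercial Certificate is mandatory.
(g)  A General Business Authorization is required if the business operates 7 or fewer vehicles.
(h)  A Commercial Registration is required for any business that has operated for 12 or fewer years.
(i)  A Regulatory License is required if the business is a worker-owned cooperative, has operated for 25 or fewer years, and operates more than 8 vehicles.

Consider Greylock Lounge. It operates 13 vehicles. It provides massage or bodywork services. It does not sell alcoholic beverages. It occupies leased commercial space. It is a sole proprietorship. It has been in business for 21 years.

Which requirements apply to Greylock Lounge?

None

(a) years in business 21 < 23; vehicles 13 > 9; does not sell alcoholic beverages → Commercial Authorization not required.
(b) is a sole proprietorship; does not sell alcoholic beverages → Annual License not required.
(c) occupies leased commercial space (not: is a mobile business with no fixed premises) → Annual Certificate not required.
(d) vehicles 13 > 4 → Small Fleet Certificate not required.
(e) is a sole proprietorship; does not sell alcoholic beverages → General Business Registration not required.
(f) occupies leased commercial space (not: is a home-based business) → Commercial Certificate not required.
(g) vehicles 13 > 7 → General Business Authorization not required.
(h) years in business 21 > 12 → Commercial Registration not required.
(i) is a sole proprietorship (not: is a worker-owned cooperative); years in business 21 ≤ 25; vehicles 13 > 8 → Regulatory License not required.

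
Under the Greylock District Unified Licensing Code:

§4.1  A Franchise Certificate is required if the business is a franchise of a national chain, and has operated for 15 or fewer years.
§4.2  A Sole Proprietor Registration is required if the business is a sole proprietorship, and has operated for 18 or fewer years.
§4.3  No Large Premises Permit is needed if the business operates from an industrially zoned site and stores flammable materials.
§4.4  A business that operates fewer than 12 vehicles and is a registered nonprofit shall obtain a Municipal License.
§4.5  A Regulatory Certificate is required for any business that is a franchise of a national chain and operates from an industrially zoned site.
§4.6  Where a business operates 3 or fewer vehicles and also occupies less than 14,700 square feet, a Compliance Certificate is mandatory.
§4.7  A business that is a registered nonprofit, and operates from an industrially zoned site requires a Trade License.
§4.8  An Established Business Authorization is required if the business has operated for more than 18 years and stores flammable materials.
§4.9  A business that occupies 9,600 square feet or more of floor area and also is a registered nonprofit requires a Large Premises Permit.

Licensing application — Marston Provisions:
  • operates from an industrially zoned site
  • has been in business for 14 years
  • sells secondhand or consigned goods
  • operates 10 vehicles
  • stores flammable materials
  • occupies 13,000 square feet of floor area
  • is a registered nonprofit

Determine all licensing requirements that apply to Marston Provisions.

§4.1 is a registered nonprofit (not: is a franchise of a national chain); years in business 14 ≤ 15 → Franchise Certificate not required.
§4.2 is a registered nonprofit (not: is a sole proprietorship); years in business 14 ≤ 18 → Sole Proprietor Registration not required.
§4.3 operates from an industrially zoned site; stores flammable materials → exempt from Large Premises Permit.
§4.4 vehicles 10 < 12; is a registered nonprofit → Municipal License required.
§4.5 is a registered nonprofit (not: is a franchise of a national chain); operates from an industrially zoned site → Regulatory Certificate not required.
§4.6 vehicles 10 > 3; floor area 13,000 square feet < 14,700 square feet → Compliance Certificate not required.
§4.7 is a registered nonprofit; operates from an industrially zoned site → Trade License required.
§4.8 years in business 14 ≤ 18; stores flammable materials → Established Business Authorization not required.
§4.9 floor area 13,000 square feet ≥ 9,600 square feet; is a registered nonprofit → Large Premises Permit required.

Municipal License, Trade License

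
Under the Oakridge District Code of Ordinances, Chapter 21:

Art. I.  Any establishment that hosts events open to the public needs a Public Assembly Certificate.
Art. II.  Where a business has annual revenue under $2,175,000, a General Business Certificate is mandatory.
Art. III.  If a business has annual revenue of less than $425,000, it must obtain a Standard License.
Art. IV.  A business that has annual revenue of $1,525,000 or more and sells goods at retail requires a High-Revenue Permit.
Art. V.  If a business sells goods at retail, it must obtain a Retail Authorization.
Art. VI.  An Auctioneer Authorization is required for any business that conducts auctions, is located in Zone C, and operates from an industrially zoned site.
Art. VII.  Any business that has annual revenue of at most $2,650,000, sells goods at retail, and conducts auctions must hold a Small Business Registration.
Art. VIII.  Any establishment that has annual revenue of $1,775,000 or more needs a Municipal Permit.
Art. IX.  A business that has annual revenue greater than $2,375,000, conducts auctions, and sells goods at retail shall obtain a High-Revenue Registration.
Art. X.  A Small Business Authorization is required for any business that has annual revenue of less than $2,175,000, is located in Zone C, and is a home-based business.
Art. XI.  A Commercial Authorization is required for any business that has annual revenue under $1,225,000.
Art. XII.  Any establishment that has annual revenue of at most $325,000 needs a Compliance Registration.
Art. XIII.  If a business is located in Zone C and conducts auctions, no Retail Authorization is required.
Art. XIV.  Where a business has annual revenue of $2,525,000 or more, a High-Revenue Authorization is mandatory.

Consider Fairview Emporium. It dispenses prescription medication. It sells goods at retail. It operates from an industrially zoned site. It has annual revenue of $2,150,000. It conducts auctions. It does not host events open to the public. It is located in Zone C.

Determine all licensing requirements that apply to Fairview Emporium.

Art. I. does not host events open to the public → Public Assembly Certificate not required.
Art. II. revenue $2,150,000 < $2,175,000 → General Business Certificate required.
Art. III. revenue $2,150,000 ≥ $425,000 → Standard License not required.
Art. IV. revenue $2,150,000 ≥ $1,525,000; sells goods at retail → High-Revenue Permit required.
Art. V. sells goods at retail → Retail Authorization required.
Art. VI. conducts auctions; is located in Zone C; operates from an industrially zoned site → Auctioneer Authorization required.
Art. VII. revenue $2,150,000 ≤ $2,650,000; sells goods at retail; conducts auctions → Small Business Registration required.
Art. VIII. revenue $2,150,000 ≥ $1,775,000 → Municipal Permit required.
Art. IX. revenue $2,150,000 ≤ $2,375,000; conducts auctions; sells goods at retail → High-Revenue Registration not required.
Art. X. revenue $2,150,000 < $2,175,000; is located in Zone C; operates from an industrially zoned site (not: is a home-based business) → Small Business Authorization not required.
Art. XI. revenue $2,150,000 ≥ $1,225,000 → Commercial Authorization not required.
Art. XII. revenue $2,150,000 > $325,000 → Compliance Registration not required.
Art. XIII. is located in Zone C; conducts auctions → exempt from Retail Authorization.
Art. XIV. revenue $2,150,000 < $2,525,000 → High-Revenue Authorization not required.

Auctioneer Authorization, General Business Certificate, High-Revenue Permit, Municipal Permit, Small Business Registration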